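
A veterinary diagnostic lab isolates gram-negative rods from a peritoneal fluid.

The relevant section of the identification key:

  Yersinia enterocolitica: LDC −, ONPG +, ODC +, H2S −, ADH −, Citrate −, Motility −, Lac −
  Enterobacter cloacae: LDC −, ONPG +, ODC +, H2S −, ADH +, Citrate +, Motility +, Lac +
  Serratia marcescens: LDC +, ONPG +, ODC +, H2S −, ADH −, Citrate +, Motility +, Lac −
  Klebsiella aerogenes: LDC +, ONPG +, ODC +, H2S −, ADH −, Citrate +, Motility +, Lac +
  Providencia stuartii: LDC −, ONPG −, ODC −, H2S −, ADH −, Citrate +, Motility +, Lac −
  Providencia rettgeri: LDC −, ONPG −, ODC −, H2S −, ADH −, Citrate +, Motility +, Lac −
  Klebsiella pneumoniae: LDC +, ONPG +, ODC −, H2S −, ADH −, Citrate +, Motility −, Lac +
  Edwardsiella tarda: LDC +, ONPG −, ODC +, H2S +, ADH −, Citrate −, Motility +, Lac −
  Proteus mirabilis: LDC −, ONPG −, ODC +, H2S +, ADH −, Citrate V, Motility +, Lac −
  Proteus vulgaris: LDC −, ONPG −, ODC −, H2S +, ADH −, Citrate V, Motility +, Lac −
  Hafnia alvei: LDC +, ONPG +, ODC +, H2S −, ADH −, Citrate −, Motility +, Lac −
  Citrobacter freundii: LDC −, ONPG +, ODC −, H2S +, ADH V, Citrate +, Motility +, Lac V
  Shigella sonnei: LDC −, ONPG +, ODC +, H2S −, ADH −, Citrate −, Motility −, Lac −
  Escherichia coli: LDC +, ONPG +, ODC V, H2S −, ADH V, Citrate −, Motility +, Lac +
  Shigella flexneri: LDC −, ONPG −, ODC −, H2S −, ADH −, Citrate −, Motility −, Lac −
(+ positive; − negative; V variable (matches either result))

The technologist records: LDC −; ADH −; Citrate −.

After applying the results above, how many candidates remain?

5

ADH −: excludes Enterobacter cloacae — 14 left.
LDC −: excludes 6 organisms — 8 left.
Citrate −: excludes Providencia stuartii, Providencia rettgeri, Citrobacter freundii — 5 left.
Still consistent: Proteus mirabilis, Proteus vulgaris, Shigella flexneri, Shigella sonnei, Yersinia enterocolitica.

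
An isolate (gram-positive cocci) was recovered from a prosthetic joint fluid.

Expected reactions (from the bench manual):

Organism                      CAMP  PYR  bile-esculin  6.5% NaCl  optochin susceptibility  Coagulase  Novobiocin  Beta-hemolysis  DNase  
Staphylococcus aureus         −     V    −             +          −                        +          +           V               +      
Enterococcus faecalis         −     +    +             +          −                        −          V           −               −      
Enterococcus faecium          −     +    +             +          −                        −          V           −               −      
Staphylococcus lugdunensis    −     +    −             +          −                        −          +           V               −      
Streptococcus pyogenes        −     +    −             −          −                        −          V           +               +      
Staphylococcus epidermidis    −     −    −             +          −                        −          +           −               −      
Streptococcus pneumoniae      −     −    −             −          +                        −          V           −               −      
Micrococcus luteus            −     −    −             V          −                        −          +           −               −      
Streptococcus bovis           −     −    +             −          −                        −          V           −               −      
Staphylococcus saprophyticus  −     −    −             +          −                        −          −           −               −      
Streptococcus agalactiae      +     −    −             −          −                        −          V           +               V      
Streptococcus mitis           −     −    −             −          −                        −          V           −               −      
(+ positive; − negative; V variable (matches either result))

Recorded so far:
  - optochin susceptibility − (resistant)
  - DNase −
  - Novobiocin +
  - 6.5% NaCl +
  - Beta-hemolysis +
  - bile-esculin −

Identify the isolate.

Staphylococcus lugdunensis

optochin susceptibility −: excludes Streptococcus pneumoniae — 11 left.
bile-esculin −: excludes Enterococcus faecalis, Enterococcus faecium, Streptococcus bovis — 8 left.
Novobiocin +: excludes Staphylococcus saprophyticus — 7 left.
Beta-hemolysis +: excludes Staphylococcus epidermidis, Micrococcus luteus, Streptococcus mitis — 4 left.
DNase −: excludes Staphylococcus aureus, Streptococcus pyogenes — 2 left.
6.5% NaCl +: excludes Streptococcus agalactiae — 1 left.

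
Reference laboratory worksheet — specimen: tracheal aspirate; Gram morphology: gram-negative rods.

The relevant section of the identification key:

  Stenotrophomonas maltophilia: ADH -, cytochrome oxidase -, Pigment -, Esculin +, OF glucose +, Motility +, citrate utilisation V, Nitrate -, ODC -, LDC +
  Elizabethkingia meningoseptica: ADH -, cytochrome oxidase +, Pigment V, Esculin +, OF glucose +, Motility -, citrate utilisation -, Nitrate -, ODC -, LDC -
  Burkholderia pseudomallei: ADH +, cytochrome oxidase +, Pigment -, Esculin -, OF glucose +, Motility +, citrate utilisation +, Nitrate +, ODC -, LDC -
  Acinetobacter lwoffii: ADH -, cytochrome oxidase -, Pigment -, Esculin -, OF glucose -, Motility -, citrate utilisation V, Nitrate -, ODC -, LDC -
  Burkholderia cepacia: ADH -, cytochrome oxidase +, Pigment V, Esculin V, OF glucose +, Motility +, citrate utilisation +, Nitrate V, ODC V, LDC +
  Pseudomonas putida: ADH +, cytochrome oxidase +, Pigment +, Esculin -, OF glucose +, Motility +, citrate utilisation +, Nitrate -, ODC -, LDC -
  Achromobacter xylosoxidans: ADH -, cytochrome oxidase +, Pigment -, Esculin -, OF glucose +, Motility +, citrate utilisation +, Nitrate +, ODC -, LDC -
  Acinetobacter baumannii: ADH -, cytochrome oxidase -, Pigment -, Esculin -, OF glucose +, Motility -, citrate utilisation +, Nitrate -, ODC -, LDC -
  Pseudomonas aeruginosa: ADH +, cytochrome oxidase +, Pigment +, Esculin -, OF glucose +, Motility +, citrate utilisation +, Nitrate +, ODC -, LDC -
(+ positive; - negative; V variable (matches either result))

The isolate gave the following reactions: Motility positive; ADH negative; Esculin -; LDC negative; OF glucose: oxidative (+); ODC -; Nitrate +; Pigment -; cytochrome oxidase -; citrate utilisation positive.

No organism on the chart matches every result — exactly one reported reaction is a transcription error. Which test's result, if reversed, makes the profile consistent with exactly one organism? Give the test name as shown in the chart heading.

cytochrome oxidase

As reported, no row in the chart matches all 10 reactions.
Reversing Nitrate → still no organism matches.
Reversing Pigment → still no organism matches.
Reversing ODC → still no organism matches.
Reversing cytochrome oxidase (to +) → unique match: Achromobacter xylosoxidans.
Reversing citrate utilisation → still no organism matches.
Reversing ADH → still no organism matches.
Reversing LDC → still no organism matches.
Reversing Esculin → still no organism matches.
Reversing OF glucose → still no organism matches.
Reversing Motility → still no organism matches.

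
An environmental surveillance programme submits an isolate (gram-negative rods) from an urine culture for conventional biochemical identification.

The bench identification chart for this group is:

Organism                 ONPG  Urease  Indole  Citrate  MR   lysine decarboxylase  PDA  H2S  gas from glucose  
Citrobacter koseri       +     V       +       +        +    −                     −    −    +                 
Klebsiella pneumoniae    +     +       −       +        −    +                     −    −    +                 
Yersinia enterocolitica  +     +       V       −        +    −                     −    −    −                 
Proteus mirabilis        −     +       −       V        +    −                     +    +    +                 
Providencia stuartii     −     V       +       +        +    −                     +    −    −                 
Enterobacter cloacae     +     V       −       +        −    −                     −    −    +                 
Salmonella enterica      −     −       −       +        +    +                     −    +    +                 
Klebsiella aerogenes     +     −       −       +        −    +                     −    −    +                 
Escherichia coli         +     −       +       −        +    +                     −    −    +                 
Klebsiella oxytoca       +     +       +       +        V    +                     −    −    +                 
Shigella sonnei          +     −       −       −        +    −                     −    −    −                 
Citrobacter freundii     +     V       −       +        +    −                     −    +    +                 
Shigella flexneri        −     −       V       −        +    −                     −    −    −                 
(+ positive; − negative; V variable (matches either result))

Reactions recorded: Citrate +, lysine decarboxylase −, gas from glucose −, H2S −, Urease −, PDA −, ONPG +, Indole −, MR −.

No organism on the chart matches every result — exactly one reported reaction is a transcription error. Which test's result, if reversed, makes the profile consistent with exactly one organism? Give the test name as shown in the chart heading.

gas from glucose

As reported, no row in the chart matches all 9 reactions.
Reversing ONPG → still no organism matches.
Reversing Urease → still no organism matches.
Reversing Citrate → still no organism matches.
Reversing PDA → still no organism matches.
Reversing gas from glucose (to +) → unique match: Enterobacter cloacae.
Reversing H2S → still no organism matches.
Reversing lysine decarboxylase → still no organism matches.
Reversing Indole → still no organism matches.
Reversing MR → still no organism matches.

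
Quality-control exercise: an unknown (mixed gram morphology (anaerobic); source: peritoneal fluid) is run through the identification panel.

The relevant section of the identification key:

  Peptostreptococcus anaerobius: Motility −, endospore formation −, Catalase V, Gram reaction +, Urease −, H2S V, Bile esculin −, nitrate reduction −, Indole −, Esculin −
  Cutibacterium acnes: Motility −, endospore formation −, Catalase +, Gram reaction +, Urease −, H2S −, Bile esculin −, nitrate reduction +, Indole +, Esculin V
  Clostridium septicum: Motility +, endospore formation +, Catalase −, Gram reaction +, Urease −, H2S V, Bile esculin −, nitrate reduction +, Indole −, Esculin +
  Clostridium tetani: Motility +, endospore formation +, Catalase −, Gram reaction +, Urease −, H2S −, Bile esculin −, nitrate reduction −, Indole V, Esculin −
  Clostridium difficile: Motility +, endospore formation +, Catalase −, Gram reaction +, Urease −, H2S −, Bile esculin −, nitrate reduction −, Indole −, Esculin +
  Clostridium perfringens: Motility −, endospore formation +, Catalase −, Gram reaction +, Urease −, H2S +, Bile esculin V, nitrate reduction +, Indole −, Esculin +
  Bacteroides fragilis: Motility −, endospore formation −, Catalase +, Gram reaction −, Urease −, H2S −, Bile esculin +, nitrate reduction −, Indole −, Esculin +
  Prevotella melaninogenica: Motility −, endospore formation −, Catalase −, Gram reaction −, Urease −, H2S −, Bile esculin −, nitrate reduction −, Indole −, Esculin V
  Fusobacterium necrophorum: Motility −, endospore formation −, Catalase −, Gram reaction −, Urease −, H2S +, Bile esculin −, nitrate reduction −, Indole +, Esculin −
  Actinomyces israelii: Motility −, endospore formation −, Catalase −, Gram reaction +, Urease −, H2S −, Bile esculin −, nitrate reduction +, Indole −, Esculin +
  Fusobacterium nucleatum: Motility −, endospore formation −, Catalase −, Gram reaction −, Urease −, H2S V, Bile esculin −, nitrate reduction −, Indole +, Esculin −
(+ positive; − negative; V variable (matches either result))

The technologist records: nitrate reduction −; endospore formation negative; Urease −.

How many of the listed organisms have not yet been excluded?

nitrate reduction −: excludes Cutibacterium acnes, Clostridium septicum, Clostridium perfringens, Actinomyces israelii — 7 left.
endospore formation −: excludes Clostridium tetani, Clostridium difficile — 5 left.
Urease −: all 5 remaining candidates are consistent.
Still consistent: Bacteroides fragilis, Fusobacterium necrophorum, Fusobacterium nucleatum, Peptostreptococcus anaerobius, Prevotella melaninogenica.

5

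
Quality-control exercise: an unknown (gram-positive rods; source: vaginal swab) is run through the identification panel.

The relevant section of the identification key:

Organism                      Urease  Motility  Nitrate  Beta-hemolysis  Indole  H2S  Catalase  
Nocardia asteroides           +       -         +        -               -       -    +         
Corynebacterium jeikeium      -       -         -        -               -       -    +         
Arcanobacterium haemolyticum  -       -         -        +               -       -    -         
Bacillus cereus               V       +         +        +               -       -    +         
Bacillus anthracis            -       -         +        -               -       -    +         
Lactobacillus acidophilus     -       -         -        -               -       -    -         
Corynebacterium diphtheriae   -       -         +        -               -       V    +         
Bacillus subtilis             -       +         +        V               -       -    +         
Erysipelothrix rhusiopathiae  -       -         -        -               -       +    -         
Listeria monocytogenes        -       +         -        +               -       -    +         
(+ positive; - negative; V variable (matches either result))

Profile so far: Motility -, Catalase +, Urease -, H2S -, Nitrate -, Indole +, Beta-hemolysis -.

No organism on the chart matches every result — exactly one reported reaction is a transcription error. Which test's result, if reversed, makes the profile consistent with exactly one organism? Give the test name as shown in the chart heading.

As reported, no row in the chart matches all 7 reactions.
Reversing Beta-hemolysis → still no organism matches.
Reversing H2S → still no organism matches.
Reversing Catalase → still no organism matches.
Reversing Urease → still no organism matches.
Reversing Motility → still no organism matches.
Reversing Nitrate → still no organism matches.
Reversing Indole (to -) → unique match: Corynebacterium jeikeium.

Indole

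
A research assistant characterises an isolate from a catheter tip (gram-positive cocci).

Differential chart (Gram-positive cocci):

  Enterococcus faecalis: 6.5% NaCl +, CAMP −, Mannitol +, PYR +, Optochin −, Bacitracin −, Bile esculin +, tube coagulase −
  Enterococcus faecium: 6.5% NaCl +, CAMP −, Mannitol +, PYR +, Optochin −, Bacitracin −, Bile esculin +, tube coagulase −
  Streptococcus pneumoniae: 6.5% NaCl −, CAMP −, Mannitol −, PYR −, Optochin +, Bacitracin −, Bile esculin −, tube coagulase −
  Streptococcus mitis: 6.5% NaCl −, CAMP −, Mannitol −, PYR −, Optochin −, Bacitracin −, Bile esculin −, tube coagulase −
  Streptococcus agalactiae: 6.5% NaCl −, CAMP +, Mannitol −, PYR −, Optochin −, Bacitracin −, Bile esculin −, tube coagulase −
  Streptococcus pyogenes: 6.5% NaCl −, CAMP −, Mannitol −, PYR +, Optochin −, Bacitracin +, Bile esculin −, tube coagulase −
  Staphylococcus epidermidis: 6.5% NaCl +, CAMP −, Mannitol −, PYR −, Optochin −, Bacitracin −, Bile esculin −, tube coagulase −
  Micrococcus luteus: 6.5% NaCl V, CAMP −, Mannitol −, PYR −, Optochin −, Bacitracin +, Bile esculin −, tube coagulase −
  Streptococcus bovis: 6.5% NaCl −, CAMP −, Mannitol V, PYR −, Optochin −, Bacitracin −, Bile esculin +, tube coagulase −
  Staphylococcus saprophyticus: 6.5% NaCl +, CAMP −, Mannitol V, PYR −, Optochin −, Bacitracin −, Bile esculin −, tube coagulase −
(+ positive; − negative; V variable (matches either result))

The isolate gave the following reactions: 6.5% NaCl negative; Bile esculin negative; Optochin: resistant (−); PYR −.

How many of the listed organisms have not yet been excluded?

Optochin −: excludes Streptococcus pneumoniae — 9 left.
Bile esculin −: excludes Enterococcus faecalis, Enterococcus faecium, Streptococcus bovis — 6 left.
PYR −: excludes Streptococcus pyogenes — 5 left.
6.5% NaCl −: excludes Staphylococcus epidermidis, Staphylococcus saprophyticus — 3 left.
Still consistent: Micrococcus luteus, Streptococcus agalactiae, Streptococcus mitis.

3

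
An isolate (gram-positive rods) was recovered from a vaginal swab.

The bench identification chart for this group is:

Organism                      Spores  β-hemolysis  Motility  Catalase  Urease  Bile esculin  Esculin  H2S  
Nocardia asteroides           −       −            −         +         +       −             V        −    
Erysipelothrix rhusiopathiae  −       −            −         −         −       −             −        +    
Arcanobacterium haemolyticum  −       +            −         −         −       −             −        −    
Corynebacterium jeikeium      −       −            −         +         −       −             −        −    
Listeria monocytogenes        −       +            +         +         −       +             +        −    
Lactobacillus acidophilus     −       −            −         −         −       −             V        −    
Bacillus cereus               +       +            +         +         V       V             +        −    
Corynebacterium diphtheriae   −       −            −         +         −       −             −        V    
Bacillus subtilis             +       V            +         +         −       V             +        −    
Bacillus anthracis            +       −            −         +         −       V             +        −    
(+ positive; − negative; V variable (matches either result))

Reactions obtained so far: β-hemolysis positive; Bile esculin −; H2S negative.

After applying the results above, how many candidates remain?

Bile esculin −: excludes Listeria monocytogenes — 9 left.
β-hemolysis +: excludes 6 organisms — 3 left.
H2S −: all 3 remaining candidates are consistent.
Still consistent: Arcanobacterium haemolyticum, Bacillus cereus, Bacillus subtilis.

3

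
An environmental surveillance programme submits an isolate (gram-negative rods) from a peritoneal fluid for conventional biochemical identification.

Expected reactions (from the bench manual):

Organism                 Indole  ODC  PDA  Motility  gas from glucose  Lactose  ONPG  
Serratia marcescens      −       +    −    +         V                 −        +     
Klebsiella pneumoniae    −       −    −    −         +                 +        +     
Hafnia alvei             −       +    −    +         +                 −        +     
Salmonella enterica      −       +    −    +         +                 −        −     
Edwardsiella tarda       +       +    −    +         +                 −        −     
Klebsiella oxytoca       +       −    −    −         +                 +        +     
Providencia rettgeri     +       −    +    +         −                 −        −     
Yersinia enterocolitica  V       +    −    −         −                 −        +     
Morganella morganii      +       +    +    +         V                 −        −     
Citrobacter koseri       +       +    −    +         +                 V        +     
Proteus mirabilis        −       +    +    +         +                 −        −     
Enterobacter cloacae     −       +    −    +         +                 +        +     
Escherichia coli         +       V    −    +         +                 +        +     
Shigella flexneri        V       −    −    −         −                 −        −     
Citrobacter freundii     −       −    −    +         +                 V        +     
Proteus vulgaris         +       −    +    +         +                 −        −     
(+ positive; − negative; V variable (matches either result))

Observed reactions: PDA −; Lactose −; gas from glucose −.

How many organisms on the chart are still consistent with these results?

3

Lactose −: excludes Klebsiella pneumoniae, Klebsiella oxytoca, Enterobacter cloacae, Escherichia coli — 12 left.
gas from glucose −: excludes 7 organisms — 5 left.
PDA −: excludes Providencia rettgeri, Morganella morganii — 3 left.
Still consistent: Serratia marcescens, Shigella flexneri, Yersinia enterocolitica.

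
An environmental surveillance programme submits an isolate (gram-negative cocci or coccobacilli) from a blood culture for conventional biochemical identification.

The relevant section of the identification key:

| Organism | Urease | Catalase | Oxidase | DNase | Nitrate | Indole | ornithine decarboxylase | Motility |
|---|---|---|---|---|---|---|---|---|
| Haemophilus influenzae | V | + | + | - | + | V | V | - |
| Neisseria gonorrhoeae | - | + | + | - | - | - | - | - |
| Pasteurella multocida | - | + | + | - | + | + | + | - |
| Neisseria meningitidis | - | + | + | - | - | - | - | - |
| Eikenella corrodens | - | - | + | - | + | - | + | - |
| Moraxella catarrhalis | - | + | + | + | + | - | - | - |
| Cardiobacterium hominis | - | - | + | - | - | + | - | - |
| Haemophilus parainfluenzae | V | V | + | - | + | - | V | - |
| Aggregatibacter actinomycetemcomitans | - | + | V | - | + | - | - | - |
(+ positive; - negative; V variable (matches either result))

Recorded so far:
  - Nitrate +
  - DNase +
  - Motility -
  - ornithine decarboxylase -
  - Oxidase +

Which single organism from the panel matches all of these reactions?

Moraxella catarrhalis

ornithine decarboxylase -: excludes Pasteurella multocida, Eikenella corrodens — 7 left.
Oxidase +: all 7 remaining candidates are consistent.
Nitrate +: excludes Neisseria gonorrhoeae, Neisseria meningitidis, Cardiobacterium hominis — 4 left.
Motility -: all 4 remaining candidates are consistent.
DNase +: excludes Haemophilus influenzae, Haemophilus parainfluenzae, Aggregatibacter actinomycetemcomitans — 1 left.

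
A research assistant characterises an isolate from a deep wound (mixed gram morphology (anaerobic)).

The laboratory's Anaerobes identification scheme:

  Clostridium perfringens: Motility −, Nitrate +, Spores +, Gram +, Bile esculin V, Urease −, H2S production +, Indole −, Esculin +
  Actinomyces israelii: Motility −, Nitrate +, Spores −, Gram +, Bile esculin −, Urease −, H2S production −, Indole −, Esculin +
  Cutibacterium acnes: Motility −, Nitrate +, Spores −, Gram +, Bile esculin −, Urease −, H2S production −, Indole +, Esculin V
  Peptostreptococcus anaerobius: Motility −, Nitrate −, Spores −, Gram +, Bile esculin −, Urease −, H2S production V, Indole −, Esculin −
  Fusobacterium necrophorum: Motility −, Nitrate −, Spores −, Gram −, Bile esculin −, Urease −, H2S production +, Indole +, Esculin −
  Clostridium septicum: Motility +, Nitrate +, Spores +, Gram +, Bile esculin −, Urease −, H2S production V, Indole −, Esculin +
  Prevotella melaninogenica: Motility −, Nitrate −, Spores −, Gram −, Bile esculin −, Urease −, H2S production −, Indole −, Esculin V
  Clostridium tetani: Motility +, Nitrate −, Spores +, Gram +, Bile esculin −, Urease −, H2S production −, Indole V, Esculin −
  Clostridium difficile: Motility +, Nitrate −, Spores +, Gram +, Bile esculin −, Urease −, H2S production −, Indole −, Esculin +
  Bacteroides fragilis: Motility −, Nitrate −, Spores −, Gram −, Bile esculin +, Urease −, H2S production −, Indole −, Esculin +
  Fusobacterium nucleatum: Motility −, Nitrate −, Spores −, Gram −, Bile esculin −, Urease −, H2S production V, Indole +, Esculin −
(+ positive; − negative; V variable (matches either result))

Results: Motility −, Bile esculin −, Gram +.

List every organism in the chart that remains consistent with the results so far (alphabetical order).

Actinomyces israelii, Clostridium perfringens, Cutibacterium acnes, Peptostreptococcus anaerobius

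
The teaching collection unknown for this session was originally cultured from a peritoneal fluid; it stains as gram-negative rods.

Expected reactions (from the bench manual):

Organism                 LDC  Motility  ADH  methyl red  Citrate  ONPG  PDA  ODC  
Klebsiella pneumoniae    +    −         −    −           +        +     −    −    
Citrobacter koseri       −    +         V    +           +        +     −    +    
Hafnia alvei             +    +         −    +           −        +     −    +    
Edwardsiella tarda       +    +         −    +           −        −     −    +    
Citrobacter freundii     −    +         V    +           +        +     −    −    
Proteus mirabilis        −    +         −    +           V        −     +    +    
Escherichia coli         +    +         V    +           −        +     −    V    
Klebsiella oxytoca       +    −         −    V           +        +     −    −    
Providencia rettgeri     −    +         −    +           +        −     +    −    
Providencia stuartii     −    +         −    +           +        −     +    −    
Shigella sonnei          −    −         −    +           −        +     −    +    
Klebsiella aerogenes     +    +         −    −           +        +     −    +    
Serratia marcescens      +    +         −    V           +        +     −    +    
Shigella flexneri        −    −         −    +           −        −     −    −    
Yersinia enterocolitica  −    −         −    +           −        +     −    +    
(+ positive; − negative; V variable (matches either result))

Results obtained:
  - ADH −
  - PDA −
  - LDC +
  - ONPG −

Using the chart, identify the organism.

Edwardsiella tarda

LDC +: excludes 8 organisms — 7 left.
PDA −: all 7 remaining candidates are consistent.
ADH −: all 7 remaining candidates are consistent.
ONPG −: excludes 6 organisms — 1 left.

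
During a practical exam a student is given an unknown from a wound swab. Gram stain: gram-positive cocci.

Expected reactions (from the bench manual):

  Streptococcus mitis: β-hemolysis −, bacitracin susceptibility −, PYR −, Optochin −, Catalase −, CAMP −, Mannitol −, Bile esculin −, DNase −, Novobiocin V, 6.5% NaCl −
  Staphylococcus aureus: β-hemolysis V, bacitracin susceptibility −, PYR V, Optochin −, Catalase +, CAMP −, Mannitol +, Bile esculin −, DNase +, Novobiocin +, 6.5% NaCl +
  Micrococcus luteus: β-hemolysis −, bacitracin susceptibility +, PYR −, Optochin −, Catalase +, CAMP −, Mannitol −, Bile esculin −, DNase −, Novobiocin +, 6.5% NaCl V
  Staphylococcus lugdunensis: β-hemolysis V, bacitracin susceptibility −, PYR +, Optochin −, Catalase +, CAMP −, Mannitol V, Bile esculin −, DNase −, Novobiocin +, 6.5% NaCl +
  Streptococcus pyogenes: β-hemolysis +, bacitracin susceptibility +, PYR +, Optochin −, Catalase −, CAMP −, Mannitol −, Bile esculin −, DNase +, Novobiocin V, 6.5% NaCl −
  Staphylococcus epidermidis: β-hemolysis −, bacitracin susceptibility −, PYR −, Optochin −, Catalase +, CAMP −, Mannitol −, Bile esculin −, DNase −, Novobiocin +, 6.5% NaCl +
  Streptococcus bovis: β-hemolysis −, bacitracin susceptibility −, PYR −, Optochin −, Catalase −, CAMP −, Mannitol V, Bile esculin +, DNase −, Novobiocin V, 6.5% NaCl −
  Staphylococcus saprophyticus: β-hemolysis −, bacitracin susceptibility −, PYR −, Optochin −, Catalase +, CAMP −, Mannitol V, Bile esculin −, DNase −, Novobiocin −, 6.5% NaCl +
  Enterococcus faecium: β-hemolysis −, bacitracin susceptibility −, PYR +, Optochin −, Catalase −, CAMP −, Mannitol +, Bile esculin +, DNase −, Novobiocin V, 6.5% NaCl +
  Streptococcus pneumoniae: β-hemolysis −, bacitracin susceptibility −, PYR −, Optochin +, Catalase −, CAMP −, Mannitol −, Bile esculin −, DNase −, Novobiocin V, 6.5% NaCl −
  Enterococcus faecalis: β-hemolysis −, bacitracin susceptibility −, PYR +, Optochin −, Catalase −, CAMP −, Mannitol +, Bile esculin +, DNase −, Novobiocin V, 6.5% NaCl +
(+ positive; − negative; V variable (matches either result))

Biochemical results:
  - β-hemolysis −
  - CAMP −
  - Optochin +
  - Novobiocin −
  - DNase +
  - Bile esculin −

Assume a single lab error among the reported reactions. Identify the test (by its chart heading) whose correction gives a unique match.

DNase

As reported, no row in the chart matches all 6 reactions.
Reversing CAMP → still no organism matches.
Reversing Novobiocin → still no organism matches.
Reversing DNase (to −) → unique match: Streptococcus pneumoniae.
Reversing β-hemolysis → still no organism matches.
Reversing Bile esculin → still no organism matches.
Reversing Optochin → still no organism matches.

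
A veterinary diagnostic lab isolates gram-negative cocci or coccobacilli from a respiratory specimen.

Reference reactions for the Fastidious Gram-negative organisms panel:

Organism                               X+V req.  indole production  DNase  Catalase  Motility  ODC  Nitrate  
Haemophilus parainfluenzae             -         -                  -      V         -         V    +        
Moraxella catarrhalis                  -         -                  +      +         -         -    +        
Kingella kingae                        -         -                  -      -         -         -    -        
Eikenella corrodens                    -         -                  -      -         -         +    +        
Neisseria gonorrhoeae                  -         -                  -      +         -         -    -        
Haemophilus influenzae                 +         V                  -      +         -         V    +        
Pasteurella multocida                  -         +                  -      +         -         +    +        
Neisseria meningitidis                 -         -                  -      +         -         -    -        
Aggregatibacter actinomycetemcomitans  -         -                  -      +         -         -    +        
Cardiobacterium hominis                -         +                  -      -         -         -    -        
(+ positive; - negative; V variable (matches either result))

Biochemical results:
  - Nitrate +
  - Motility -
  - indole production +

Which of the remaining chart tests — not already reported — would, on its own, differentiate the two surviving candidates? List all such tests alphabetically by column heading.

indole production +: excludes 7 organisms — 3 left.
Nitrate +: excludes Cardiobacterium hominis — 2 left.
Motility -: all 2 remaining candidates are consistent.
Two candidates remain: Haemophilus influenzae and Pasteurella multocida.
  X+V req.: Haemophilus influenzae +, Pasteurella multocida - — discriminates.
  DNase: - vs - — same for both, does not separate.
  Catalase: + vs + — same for both, does not separate.
  ODC: V vs + — variable for at least one, does not separate.

X+V req.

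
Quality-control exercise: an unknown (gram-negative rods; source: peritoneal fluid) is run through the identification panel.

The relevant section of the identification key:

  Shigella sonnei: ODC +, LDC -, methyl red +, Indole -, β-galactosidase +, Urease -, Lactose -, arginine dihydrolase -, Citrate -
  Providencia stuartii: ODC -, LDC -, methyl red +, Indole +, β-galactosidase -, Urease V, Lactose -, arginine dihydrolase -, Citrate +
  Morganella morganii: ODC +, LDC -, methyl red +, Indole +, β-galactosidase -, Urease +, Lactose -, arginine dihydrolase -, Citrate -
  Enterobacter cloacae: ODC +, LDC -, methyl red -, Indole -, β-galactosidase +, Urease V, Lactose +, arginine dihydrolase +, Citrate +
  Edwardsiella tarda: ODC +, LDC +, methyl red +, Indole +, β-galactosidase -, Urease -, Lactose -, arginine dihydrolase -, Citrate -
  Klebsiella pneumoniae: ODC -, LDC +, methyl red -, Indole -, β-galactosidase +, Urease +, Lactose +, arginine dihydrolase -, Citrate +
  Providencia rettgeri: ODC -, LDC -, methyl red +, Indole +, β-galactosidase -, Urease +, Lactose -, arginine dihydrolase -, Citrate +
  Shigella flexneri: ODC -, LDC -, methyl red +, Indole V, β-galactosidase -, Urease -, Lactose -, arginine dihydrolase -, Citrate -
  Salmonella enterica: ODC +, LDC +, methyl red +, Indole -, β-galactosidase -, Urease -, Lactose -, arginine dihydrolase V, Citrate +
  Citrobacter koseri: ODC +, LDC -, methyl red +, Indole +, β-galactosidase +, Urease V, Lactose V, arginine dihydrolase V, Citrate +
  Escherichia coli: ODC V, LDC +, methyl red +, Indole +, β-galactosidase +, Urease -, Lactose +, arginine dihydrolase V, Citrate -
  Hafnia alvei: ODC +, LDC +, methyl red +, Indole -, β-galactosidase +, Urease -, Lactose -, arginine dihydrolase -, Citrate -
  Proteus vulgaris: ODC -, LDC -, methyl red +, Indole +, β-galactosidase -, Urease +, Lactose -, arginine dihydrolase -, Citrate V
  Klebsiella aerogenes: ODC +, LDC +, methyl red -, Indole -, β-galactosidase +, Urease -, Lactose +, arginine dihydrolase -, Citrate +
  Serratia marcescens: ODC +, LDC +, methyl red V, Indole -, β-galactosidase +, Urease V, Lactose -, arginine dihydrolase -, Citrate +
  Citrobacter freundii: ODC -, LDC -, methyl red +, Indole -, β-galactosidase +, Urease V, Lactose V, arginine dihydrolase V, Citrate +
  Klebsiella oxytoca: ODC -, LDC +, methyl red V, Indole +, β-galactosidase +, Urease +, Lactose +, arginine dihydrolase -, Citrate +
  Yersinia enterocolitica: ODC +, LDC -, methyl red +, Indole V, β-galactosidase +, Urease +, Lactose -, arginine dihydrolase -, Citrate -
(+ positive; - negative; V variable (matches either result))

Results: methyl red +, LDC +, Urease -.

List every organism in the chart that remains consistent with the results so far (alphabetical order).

Edwardsiella tarda, Escherichia coli, Hafnia alvei, Salmonella enterica, Serratia marcescens

Urease -: excludes 6 organisms — 12 left.
LDC +: excludes 6 organisms — 6 left.
methyl red +: excludes Klebsiella aerogenes — 5 left.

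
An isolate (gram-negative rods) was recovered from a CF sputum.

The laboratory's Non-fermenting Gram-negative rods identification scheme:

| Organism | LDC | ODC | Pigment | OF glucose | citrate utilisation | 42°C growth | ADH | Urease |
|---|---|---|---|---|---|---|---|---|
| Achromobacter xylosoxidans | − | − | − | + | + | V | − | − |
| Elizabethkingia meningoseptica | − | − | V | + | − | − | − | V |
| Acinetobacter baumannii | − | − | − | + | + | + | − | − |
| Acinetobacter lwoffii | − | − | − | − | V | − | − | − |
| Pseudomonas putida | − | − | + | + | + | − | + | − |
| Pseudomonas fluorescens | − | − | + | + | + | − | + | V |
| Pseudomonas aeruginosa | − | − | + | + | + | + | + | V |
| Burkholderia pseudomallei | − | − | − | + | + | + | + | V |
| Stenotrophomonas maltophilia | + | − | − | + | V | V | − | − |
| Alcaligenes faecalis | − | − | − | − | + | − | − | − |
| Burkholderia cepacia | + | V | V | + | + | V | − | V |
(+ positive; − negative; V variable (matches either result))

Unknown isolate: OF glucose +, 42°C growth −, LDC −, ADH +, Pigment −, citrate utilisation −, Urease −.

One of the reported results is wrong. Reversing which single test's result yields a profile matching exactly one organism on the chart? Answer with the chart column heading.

ADH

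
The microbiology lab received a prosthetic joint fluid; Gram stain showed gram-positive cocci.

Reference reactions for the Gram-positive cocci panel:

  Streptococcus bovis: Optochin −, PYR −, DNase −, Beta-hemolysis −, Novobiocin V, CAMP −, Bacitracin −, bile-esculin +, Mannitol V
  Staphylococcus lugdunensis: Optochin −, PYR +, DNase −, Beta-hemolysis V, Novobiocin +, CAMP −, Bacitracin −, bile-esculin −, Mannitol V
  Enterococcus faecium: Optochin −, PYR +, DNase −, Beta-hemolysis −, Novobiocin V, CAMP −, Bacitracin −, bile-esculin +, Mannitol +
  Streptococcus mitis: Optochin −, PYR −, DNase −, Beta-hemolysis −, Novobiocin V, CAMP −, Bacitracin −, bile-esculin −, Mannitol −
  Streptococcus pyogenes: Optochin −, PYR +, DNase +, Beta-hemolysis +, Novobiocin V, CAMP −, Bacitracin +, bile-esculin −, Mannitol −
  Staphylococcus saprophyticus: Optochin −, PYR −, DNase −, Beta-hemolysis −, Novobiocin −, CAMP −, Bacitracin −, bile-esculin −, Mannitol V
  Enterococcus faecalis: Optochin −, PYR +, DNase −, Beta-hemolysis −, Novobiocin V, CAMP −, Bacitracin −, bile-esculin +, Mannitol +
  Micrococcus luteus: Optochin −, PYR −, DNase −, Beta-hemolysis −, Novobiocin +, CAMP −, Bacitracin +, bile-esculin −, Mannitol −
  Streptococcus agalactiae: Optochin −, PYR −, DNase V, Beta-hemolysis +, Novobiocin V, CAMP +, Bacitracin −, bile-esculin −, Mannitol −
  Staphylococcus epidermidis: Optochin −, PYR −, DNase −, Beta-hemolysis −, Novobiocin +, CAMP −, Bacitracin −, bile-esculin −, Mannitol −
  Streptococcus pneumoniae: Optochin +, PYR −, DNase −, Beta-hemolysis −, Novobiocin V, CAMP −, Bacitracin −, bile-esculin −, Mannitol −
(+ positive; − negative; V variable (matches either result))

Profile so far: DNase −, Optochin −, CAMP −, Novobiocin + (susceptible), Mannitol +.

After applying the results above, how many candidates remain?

4

DNase −: excludes Streptococcus pyogenes — 10 left.
Mannitol +: excludes 5 organisms — 5 left.
CAMP −: all 5 remaining candidates are consistent.
Optochin −: all 5 remaining candidates are consistent.
Novobiocin +: excludes Staphylococcus saprophyticus — 4 left.
Still consistent: Enterococcus faecalis, Enterococcus faecium, Staphylococcus lugdunensis, Streptococcus bovis.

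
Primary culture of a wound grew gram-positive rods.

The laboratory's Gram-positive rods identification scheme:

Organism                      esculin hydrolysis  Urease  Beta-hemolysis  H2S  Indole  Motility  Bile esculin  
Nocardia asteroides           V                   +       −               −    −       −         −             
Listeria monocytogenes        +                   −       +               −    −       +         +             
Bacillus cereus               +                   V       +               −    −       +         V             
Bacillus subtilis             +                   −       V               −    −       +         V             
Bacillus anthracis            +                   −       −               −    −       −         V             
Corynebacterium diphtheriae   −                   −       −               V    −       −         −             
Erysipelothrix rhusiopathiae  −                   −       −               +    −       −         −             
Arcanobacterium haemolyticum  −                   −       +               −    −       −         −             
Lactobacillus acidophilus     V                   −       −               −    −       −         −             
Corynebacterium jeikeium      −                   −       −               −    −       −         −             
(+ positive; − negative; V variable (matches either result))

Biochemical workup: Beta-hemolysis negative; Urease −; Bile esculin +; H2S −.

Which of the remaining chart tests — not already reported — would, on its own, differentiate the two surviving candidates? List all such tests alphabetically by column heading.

Motility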